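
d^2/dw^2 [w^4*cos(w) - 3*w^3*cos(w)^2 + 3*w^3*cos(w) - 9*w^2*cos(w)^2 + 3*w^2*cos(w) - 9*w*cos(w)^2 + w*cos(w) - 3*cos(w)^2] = -w^4*cos(w) - 8*w^3*sin(w) - 3*w^3*cos(w) + 6*w^3*cos(2*w) - 18*w^2*sin(w) + 18*w^2*sin(2*w) + 9*w^2*cos(w) + 18*w^2*cos(2*w) - 12*w*sin(w) + 36*w*sin(2*w) + 17*w*cos(w) + 9*w*cos(2*w) - 9*w - 2*sin(w) + 18*sin(2*w) + 6*cos(w) - 3*cos(2*w) - 9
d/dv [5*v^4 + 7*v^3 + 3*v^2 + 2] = v*(20*v^2 + 21*v + 6)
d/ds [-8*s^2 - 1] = -16*s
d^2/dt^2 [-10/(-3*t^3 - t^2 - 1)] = 20*(t^2*(9*t + 2)^2 - (9*t + 1)*(3*t^3 + t^2 + 1))/(3*t^3 + t^2 + 1)^3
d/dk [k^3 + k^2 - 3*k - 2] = 3*k^2 + 2*k - 3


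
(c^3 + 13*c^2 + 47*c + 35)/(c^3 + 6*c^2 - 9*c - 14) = (c + 5)/(c - 2)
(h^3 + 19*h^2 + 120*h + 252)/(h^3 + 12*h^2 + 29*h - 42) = (h + 6)/(h - 1)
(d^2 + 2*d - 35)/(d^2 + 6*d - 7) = (d - 5)/(d - 1)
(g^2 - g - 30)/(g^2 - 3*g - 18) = (g + 5)/(g + 3)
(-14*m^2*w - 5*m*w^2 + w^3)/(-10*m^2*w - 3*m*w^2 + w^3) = (-7*m + w)/(-5*m + w)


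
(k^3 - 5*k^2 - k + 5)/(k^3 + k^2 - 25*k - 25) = (k - 1)/(k + 5)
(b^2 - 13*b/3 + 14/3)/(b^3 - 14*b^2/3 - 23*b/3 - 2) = (-3*b^2 + 13*b - 14)/(-3*b^3 + 14*b^2 + 23*b + 6)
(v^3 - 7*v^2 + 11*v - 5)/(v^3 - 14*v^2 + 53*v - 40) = (v - 1)/(v - 8)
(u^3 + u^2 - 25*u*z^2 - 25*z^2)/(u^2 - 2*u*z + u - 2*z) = (-u^2 + 25*z^2)/(-u + 2*z)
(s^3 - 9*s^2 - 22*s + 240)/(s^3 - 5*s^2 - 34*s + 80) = (s - 6)/(s - 2)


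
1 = 1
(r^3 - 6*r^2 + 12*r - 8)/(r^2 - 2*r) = r - 4 + 4/r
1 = 1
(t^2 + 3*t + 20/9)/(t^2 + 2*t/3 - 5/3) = (t + 4/3)/(t - 1)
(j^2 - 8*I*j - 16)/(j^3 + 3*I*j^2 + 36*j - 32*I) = (j - 4*I)/(j^2 + 7*I*j + 8)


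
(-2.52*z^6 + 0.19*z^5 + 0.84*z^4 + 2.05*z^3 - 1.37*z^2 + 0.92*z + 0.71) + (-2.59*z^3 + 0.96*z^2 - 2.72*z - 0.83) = -2.52*z^6 + 0.19*z^5 + 0.84*z^4 - 0.54*z^3 - 0.41*z^2 - 1.8*z - 0.12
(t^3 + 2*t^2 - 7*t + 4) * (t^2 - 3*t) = t^5 - t^4 - 13*t^3 + 25*t^2 - 12*t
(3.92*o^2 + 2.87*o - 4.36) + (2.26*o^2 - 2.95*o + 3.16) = 6.18*o^2 - 0.0800000000000001*o - 1.2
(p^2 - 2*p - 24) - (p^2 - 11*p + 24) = 9*p - 48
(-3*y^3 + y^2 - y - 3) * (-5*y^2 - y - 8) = 15*y^5 - 2*y^4 + 28*y^3 + 8*y^2 + 11*y + 24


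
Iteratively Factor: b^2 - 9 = (b + 3)*(b - 3)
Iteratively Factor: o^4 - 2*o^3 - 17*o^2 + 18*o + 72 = (o - 4)*(o^3 + 2*o^2 - 9*o - 18) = (o - 4)*(o + 2)*(o^2 - 9) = (o - 4)*(o - 3)*(o + 2)*(o + 3)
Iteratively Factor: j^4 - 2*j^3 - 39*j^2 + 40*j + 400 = (j + 4)*(j^3 - 6*j^2 - 15*j + 100) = (j - 5)*(j + 4)*(j^2 - j - 20) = (j - 5)*(j + 4)^2*(j - 5)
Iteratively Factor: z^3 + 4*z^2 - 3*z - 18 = (z - 2)*(z^2 + 6*z + 9) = (z - 2)*(z + 3)*(z + 3)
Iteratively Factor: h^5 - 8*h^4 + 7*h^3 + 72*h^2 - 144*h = (h)*(h^4 - 8*h^3 + 7*h^2 + 72*h - 144) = h*(h - 4)*(h^3 - 4*h^2 - 9*h + 36) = h*(h - 4)*(h + 3)*(h^2 - 7*h + 12) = h*(h - 4)^2*(h + 3)*(h - 3)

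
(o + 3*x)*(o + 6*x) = o^2 + 9*o*x + 18*x^2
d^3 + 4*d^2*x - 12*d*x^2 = d*(d - 2*x)*(d + 6*x)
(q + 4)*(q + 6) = q^2 + 10*q + 24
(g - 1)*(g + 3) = g^2 + 2*g - 3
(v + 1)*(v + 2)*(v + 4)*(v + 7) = v^4 + 14*v^3 + 63*v^2 + 106*v + 56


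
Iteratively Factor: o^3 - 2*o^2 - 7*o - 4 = (o + 1)*(o^2 - 3*o - 4) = (o - 4)*(o + 1)*(o + 1)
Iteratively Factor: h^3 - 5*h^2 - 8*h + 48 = (h + 3)*(h^2 - 8*h + 16) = (h - 4)*(h + 3)*(h - 4)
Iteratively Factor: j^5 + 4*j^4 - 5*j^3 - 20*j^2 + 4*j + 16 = (j + 4)*(j^4 - 5*j^2 + 4) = (j - 2)*(j + 4)*(j^3 + 2*j^2 - j - 2) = (j - 2)*(j + 1)*(j + 4)*(j^2 + j - 2) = (j - 2)*(j + 1)*(j + 2)*(j + 4)*(j - 1)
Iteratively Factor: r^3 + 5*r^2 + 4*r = (r + 4)*(r^2 + r) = (r + 1)*(r + 4)*(r)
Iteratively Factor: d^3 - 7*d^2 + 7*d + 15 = (d - 3)*(d^2 - 4*d - 5) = (d - 3)*(d + 1)*(d - 5)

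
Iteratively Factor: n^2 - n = (n)*(n - 1)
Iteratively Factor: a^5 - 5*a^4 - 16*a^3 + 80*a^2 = (a + 4)*(a^4 - 9*a^3 + 20*a^2) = a*(a + 4)*(a^3 - 9*a^2 + 20*a) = a*(a - 5)*(a + 4)*(a^2 - 4*a) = a*(a - 5)*(a - 4)*(a + 4)*(a)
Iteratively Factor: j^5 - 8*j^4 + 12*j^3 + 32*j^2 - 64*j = (j - 4)*(j^4 - 4*j^3 - 4*j^2 + 16*j) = (j - 4)*(j - 2)*(j^3 - 2*j^2 - 8*j) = (j - 4)^2*(j - 2)*(j^2 + 2*j) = j*(j - 4)^2*(j - 2)*(j + 2)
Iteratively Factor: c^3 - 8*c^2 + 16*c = (c - 4)*(c^2 - 4*c) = c*(c - 4)*(c - 4)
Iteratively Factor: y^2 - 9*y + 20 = (y - 5)*(y - 4)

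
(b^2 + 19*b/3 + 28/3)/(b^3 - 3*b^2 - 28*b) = (b + 7/3)/(b*(b - 7))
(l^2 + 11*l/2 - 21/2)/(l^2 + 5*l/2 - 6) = (l + 7)/(l + 4)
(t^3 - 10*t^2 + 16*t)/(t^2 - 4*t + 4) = t*(t - 8)/(t - 2)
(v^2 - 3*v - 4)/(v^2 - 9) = (v^2 - 3*v - 4)/(v^2 - 9)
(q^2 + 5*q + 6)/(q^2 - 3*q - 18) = (q + 2)/(q - 6)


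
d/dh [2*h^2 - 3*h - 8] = 4*h - 3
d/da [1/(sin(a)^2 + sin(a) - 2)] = -(2*sin(a) + 1)*cos(a)/(sin(a)^2 + sin(a) - 2)^2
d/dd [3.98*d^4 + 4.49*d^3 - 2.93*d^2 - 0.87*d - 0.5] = 15.92*d^3 + 13.47*d^2 - 5.86*d - 0.87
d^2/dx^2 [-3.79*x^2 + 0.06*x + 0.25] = -7.58000000000000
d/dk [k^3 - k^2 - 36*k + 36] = 3*k^2 - 2*k - 36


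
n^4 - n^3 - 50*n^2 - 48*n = n*(n - 8)*(n + 1)*(n + 6)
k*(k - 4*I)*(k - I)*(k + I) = k^4 - 4*I*k^3 + k^2 - 4*I*k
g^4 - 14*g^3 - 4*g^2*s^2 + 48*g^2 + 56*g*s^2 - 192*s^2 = (g - 8)*(g - 6)*(g - 2*s)*(g + 2*s)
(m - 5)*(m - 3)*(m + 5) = m^3 - 3*m^2 - 25*m + 75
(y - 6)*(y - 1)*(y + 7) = y^3 - 43*y + 42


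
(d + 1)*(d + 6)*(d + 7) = d^3 + 14*d^2 + 55*d + 42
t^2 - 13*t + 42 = (t - 7)*(t - 6)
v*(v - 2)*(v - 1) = v^3 - 3*v^2 + 2*v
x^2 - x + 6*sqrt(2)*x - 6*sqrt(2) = (x - 1)*(x + 6*sqrt(2))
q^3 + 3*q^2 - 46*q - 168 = (q - 7)*(q + 4)*(q + 6)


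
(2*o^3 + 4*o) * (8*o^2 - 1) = 16*o^5 + 30*o^3 - 4*o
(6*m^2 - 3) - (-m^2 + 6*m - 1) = 7*m^2 - 6*m - 2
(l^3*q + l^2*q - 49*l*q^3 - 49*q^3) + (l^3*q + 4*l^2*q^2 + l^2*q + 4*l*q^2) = 2*l^3*q + 4*l^2*q^2 + 2*l^2*q - 49*l*q^3 + 4*l*q^2 - 49*q^3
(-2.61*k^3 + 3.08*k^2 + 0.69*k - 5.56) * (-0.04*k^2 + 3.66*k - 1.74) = 0.1044*k^5 - 9.6758*k^4 + 15.7866*k^3 - 2.6114*k^2 - 21.5502*k + 9.6744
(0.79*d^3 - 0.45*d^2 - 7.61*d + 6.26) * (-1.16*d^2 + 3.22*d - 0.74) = -0.9164*d^5 + 3.0658*d^4 + 6.794*d^3 - 31.4328*d^2 + 25.7886*d - 4.6324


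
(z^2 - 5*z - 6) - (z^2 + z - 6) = -6*z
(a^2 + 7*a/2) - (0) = a^2 + 7*a/2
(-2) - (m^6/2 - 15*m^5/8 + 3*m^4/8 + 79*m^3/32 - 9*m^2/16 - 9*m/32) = -m^6/2 + 15*m^5/8 - 3*m^4/8 - 79*m^3/32 + 9*m^2/16 + 9*m/32 - 2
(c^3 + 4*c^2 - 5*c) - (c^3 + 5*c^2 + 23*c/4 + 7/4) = -c^2 - 43*c/4 - 7/4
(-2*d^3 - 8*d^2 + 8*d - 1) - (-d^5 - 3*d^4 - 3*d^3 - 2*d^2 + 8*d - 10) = d^5 + 3*d^4 + d^3 - 6*d^2 + 9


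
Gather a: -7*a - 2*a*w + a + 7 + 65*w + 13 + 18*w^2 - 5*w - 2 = a*(-2*w - 6) + 18*w^2 + 60*w + 18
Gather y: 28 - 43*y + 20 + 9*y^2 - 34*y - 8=9*y^2 - 77*y + 40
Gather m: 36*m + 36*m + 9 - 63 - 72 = 72*m - 126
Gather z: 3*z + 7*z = 10*z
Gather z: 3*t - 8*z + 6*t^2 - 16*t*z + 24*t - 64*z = 6*t^2 + 27*t + z*(-16*t - 72)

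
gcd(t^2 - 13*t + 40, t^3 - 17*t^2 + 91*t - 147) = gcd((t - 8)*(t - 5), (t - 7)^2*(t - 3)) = 1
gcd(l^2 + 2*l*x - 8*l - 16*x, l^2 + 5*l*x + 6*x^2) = l + 2*x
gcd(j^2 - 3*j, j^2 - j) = j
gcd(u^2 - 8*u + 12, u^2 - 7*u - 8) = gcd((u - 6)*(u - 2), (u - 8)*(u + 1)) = 1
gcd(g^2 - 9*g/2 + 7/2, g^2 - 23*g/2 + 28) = g - 7/2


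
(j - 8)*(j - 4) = j^2 - 12*j + 32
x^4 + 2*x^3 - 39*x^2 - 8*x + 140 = (x - 5)*(x - 2)*(x + 2)*(x + 7)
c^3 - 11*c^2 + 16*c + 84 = (c - 7)*(c - 6)*(c + 2)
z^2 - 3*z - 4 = (z - 4)*(z + 1)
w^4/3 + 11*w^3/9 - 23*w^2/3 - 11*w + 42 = (w/3 + 1)*(w - 3)*(w - 7/3)*(w + 6)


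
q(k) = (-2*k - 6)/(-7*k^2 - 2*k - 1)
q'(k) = (-2*k - 6)*(14*k + 2)/(-7*k^2 - 2*k - 1)^2 - 2/(-7*k^2 - 2*k - 1) = 2*(7*k^2 + 2*k - 2*(k + 3)*(7*k + 1) + 1)/(7*k^2 + 2*k + 1)^2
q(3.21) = 0.16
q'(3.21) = -0.07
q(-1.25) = 0.37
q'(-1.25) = 0.82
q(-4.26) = -0.02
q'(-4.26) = 0.01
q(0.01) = 5.90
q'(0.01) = -10.41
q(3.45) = 0.14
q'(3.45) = -0.06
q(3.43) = 0.14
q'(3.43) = -0.06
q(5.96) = 0.07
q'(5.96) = -0.01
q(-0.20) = 6.36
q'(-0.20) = 8.06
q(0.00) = 6.00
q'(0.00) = -10.00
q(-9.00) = -0.02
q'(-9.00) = 0.00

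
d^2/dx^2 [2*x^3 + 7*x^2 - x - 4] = 12*x + 14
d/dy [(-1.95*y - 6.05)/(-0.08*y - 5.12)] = (0.76*y + 48.64)/(0.08*y + 5.12)^3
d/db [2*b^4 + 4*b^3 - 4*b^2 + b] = 8*b^3 + 12*b^2 - 8*b + 1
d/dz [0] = 0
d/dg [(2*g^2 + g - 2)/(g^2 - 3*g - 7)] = (-7*g^2 - 24*g - 13)/(g^4 - 6*g^3 - 5*g^2 + 42*g + 49)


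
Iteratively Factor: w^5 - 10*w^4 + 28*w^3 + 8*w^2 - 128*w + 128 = (w + 2)*(w^4 - 12*w^3 + 52*w^2 - 96*w + 64) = (w - 2)*(w + 2)*(w^3 - 10*w^2 + 32*w - 32) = (w - 2)^2*(w + 2)*(w^2 - 8*w + 16) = (w - 4)*(w - 2)^2*(w + 2)*(w - 4)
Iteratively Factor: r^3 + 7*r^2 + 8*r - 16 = (r + 4)*(r^2 + 3*r - 4) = (r - 1)*(r + 4)*(r + 4)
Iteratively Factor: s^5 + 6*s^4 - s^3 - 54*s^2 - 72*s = (s + 3)*(s^4 + 3*s^3 - 10*s^2 - 24*s) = (s + 3)*(s + 4)*(s^3 - s^2 - 6*s) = (s - 3)*(s + 3)*(s + 4)*(s^2 + 2*s) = s*(s - 3)*(s + 3)*(s + 4)*(s + 2)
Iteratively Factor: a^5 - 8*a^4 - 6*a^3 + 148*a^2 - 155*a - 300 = (a - 3)*(a^4 - 5*a^3 - 21*a^2 + 85*a + 100) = (a - 3)*(a + 1)*(a^3 - 6*a^2 - 15*a + 100) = (a - 3)*(a + 1)*(a + 4)*(a^2 - 10*a + 25) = (a - 5)*(a - 3)*(a + 1)*(a + 4)*(a - 5)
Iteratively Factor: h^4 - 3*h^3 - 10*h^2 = (h + 2)*(h^3 - 5*h^2) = h*(h + 2)*(h^2 - 5*h) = h*(h - 5)*(h + 2)*(h)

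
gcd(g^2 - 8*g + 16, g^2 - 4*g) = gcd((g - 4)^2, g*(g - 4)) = g - 4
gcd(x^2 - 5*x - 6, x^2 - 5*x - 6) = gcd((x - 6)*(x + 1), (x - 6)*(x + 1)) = x^2 - 5*x - 6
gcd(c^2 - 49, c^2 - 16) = 1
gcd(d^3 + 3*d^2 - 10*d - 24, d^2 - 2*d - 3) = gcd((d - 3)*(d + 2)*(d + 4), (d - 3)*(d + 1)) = d - 3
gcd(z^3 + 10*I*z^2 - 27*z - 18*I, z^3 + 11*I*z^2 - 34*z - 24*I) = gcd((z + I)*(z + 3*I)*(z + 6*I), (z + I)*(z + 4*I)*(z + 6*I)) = z^2 + 7*I*z - 6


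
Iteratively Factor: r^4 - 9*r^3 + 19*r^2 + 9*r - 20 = (r + 1)*(r^3 - 10*r^2 + 29*r - 20) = (r - 1)*(r + 1)*(r^2 - 9*r + 20) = (r - 4)*(r - 1)*(r + 1)*(r - 5)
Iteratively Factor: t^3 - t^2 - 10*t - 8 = (t + 1)*(t^2 - 2*t - 8) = (t + 1)*(t + 2)*(t - 4)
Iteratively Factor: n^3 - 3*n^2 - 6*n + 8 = (n + 2)*(n^2 - 5*n + 4) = (n - 4)*(n + 2)*(n - 1)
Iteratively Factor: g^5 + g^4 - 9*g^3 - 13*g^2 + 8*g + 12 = (g + 1)*(g^4 - 9*g^2 - 4*g + 12) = (g - 3)*(g + 1)*(g^3 + 3*g^2 - 4) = (g - 3)*(g + 1)*(g + 2)*(g^2 + g - 2) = (g - 3)*(g + 1)*(g + 2)^2*(g - 1)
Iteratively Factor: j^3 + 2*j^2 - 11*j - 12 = (j + 1)*(j^2 + j - 12) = (j + 1)*(j + 4)*(j - 3)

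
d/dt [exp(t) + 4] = exp(t)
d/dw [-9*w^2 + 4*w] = 4 - 18*w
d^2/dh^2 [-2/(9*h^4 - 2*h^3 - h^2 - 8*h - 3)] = 4*((54*h^2 - 6*h - 1)*(-9*h^4 + 2*h^3 + h^2 + 8*h + 3) + 4*(-18*h^3 + 3*h^2 + h + 4)^2)/(-9*h^4 + 2*h^3 + h^2 + 8*h + 3)^3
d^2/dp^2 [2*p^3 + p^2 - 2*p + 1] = 12*p + 2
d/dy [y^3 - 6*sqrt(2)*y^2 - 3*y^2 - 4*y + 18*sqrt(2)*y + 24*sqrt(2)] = 3*y^2 - 12*sqrt(2)*y - 6*y - 4 + 18*sqrt(2)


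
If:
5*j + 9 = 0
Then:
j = -9/5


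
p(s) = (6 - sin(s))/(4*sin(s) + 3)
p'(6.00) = -7.32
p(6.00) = 3.34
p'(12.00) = -31.26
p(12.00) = 7.66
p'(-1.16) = -24.22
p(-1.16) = -10.37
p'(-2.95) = 5.29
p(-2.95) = 2.77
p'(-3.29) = 2.07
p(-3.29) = 1.63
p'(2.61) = 0.92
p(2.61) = 1.09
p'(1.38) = -0.11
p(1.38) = 0.72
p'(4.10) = 208.08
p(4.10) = -24.97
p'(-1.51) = -1.67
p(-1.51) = -7.05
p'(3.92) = 524.70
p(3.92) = 35.01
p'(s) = -4*(6 - sin(s))*cos(s)/(4*sin(s) + 3)^2 - cos(s)/(4*sin(s) + 3) = -27*cos(s)/(4*sin(s) + 3)^2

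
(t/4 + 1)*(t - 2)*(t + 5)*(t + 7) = t^4/4 + 7*t^3/2 + 51*t^2/4 - 13*t/2 - 70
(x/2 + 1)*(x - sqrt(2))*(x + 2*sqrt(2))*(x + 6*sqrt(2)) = x^4/2 + x^3 + 7*sqrt(2)*x^3/2 + 4*x^2 + 7*sqrt(2)*x^2 - 12*sqrt(2)*x + 8*x - 24*sqrt(2)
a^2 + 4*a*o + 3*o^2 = (a + o)*(a + 3*o)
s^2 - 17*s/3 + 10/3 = (s - 5)*(s - 2/3)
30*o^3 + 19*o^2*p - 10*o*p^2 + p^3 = (-6*o + p)*(-5*o + p)*(o + p)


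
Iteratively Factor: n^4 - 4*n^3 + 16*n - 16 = (n - 2)*(n^3 - 2*n^2 - 4*n + 8) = (n - 2)*(n + 2)*(n^2 - 4*n + 4) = (n - 2)^2*(n + 2)*(n - 2)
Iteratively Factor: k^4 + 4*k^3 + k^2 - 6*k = (k + 3)*(k^3 + k^2 - 2*k) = k*(k + 3)*(k^2 + k - 2) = k*(k + 2)*(k + 3)*(k - 1)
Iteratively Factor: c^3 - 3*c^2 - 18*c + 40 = (c - 5)*(c^2 + 2*c - 8) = (c - 5)*(c + 4)*(c - 2)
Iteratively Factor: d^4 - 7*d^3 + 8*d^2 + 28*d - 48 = (d + 2)*(d^3 - 9*d^2 + 26*d - 24) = (d - 3)*(d + 2)*(d^2 - 6*d + 8) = (d - 4)*(d - 3)*(d + 2)*(d - 2)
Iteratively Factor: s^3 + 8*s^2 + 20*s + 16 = (s + 2)*(s^2 + 6*s + 8) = (s + 2)*(s + 4)*(s + 2)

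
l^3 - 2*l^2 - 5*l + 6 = (l - 3)*(l - 1)*(l + 2)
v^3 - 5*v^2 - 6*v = v*(v - 6)*(v + 1)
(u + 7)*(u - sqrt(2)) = u^2 - sqrt(2)*u + 7*u - 7*sqrt(2)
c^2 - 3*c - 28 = (c - 7)*(c + 4)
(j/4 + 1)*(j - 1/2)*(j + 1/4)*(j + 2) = j^4/4 + 23*j^3/16 + 51*j^2/32 - 11*j/16 - 1/4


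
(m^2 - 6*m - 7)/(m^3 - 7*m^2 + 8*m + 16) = (m - 7)/(m^2 - 8*m + 16)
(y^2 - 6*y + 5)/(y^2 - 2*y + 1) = (y - 5)/(y - 1)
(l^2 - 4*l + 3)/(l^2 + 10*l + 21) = (l^2 - 4*l + 3)/(l^2 + 10*l + 21)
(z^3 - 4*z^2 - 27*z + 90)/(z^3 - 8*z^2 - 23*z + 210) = (z - 3)/(z - 7)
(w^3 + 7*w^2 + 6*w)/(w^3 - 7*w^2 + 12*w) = (w^2 + 7*w + 6)/(w^2 - 7*w + 12)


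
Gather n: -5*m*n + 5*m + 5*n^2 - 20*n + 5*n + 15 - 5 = 5*m + 5*n^2 + n*(-5*m - 15) + 10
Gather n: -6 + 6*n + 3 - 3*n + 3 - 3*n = 0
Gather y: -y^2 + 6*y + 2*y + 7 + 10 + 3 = -y^2 + 8*y + 20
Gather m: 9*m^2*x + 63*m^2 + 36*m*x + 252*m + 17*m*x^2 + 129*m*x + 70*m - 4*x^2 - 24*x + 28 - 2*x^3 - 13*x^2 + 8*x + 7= m^2*(9*x + 63) + m*(17*x^2 + 165*x + 322) - 2*x^3 - 17*x^2 - 16*x + 35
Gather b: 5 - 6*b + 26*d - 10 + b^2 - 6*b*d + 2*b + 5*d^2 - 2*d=b^2 + b*(-6*d - 4) + 5*d^2 + 24*d - 5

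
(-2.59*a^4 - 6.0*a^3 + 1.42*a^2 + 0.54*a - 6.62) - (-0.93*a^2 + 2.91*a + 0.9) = -2.59*a^4 - 6.0*a^3 + 2.35*a^2 - 2.37*a - 7.52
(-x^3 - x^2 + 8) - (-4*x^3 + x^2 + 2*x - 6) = 3*x^3 - 2*x^2 - 2*x + 14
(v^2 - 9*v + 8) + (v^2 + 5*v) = 2*v^2 - 4*v + 8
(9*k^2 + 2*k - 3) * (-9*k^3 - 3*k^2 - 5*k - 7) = -81*k^5 - 45*k^4 - 24*k^3 - 64*k^2 + k + 21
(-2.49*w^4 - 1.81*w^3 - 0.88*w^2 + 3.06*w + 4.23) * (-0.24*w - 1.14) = 0.5976*w^5 + 3.273*w^4 + 2.2746*w^3 + 0.2688*w^2 - 4.5036*w - 4.8222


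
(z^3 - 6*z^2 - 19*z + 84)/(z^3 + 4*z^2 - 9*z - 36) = (z - 7)/(z + 3)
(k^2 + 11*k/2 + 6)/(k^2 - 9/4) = 2*(k + 4)/(2*k - 3)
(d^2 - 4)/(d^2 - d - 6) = (d - 2)/(d - 3)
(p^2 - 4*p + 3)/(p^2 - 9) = (p - 1)/(p + 3)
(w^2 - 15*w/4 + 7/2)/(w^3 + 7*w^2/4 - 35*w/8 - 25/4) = 2*(4*w - 7)/(8*w^2 + 30*w + 25)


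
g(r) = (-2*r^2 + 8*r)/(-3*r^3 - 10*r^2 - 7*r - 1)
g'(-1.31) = 4.46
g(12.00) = 0.03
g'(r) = (8 - 4*r)/(-3*r^3 - 10*r^2 - 7*r - 1) + (-2*r^2 + 8*r)*(9*r^2 + 20*r + 7)/(-3*r^3 - 10*r^2 - 7*r - 1)^2 = 2*(-3*r^4 + 24*r^3 + 47*r^2 + 2*r - 4)/(9*r^6 + 60*r^5 + 142*r^4 + 146*r^3 + 69*r^2 + 14*r + 1)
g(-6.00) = -0.36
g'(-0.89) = 76.21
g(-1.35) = 6.03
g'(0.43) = 0.40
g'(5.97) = 0.01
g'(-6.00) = -0.14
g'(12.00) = 0.00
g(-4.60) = -0.71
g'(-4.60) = -0.43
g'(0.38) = 0.35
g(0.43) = -0.50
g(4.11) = 0.00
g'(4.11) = 0.02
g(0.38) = -0.52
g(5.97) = 0.02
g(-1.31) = 6.19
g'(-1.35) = 3.47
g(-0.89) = 15.11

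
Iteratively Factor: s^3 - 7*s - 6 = (s - 3)*(s^2 + 3*s + 2) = (s - 3)*(s + 1)*(s + 2)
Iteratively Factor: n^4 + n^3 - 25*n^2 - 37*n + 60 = (n - 5)*(n^3 + 6*n^2 + 5*n - 12) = (n - 5)*(n + 4)*(n^2 + 2*n - 3) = (n - 5)*(n + 3)*(n + 4)*(n - 1)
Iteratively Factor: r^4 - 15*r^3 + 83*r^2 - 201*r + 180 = (r - 3)*(r^3 - 12*r^2 + 47*r - 60) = (r - 4)*(r - 3)*(r^2 - 8*r + 15) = (r - 5)*(r - 4)*(r - 3)*(r - 3)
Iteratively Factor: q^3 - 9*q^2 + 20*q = (q - 4)*(q^2 - 5*q) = (q - 5)*(q - 4)*(q)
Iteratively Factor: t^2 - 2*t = (t - 2)*(t)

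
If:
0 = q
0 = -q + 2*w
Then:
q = 0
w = 0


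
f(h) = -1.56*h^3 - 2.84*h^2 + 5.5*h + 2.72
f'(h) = -4.68*h^2 - 5.68*h + 5.5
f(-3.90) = 30.61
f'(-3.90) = -43.53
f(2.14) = -13.80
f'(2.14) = -28.09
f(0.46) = 4.50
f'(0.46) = 1.90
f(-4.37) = 54.64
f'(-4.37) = -59.05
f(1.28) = 1.84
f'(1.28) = -9.44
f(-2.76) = -1.30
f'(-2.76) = -14.47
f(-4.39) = 55.83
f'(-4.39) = -59.76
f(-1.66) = -7.10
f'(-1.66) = 2.03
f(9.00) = -1315.06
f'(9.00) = -424.70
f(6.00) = -403.48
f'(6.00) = -197.06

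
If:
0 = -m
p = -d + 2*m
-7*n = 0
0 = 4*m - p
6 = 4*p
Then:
No Solution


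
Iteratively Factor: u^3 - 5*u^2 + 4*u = (u)*(u^2 - 5*u + 4) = u*(u - 4)*(u - 1)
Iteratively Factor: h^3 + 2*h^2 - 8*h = (h - 2)*(h^2 + 4*h) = (h - 2)*(h + 4)*(h)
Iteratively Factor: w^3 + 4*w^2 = (w)*(w^2 + 4*w) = w^2*(w + 4)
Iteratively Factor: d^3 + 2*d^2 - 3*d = (d - 1)*(d^2 + 3*d) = (d - 1)*(d + 3)*(d)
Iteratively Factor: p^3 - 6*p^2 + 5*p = (p)*(p^2 - 6*p + 5) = p*(p - 5)*(p - 1)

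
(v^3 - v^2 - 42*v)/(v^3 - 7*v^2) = (v + 6)/v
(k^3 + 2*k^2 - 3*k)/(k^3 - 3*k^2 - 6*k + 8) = k*(k + 3)/(k^2 - 2*k - 8)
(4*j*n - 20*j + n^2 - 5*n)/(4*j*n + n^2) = (n - 5)/n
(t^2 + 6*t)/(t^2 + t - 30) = t/(t - 5)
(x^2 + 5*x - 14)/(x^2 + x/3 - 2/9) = 9*(x^2 + 5*x - 14)/(9*x^2 + 3*x - 2)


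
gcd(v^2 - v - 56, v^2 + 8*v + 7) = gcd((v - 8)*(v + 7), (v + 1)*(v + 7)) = v + 7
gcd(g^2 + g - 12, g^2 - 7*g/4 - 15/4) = g - 3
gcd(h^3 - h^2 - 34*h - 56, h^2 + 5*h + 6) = h + 2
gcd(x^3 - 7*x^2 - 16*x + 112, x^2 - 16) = x^2 - 16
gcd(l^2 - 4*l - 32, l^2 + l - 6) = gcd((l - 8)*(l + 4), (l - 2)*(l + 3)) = 1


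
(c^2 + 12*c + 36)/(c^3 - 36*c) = (c + 6)/(c*(c - 6))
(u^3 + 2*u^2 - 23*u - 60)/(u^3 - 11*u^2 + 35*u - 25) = (u^2 + 7*u + 12)/(u^2 - 6*u + 5)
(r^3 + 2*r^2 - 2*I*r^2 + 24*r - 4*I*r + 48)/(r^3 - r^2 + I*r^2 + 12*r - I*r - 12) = (r^2 + r*(2 - 6*I) - 12*I)/(r^2 + r*(-1 - 3*I) + 3*I)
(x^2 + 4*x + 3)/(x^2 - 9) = (x + 1)/(x - 3)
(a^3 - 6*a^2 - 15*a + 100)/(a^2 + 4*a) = a - 10 + 25/a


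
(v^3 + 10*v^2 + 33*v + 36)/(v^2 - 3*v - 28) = (v^2 + 6*v + 9)/(v - 7)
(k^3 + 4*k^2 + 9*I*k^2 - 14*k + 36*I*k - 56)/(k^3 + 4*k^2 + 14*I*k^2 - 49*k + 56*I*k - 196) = (k + 2*I)/(k + 7*I)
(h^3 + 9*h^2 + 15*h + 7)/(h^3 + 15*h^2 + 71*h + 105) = (h^2 + 2*h + 1)/(h^2 + 8*h + 15)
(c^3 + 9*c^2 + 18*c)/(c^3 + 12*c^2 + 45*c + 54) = c/(c + 3)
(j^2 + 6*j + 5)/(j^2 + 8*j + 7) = (j + 5)/(j + 7)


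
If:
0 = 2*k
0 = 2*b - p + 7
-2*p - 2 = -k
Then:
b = -4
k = 0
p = -1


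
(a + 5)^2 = a^2 + 10*a + 25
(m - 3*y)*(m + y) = m^2 - 2*m*y - 3*y^2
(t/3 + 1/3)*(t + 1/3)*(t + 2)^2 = t^4/3 + 16*t^3/9 + 29*t^2/9 + 20*t/9 + 4/9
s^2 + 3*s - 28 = (s - 4)*(s + 7)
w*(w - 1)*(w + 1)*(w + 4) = w^4 + 4*w^3 - w^2 - 4*w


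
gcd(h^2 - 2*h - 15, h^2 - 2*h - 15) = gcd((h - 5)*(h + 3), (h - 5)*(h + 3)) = h^2 - 2*h - 15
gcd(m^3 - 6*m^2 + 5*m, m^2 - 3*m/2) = m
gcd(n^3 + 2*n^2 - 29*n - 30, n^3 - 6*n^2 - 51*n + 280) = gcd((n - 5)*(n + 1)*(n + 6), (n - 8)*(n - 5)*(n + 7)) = n - 5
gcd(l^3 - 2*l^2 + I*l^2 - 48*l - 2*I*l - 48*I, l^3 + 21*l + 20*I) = l + I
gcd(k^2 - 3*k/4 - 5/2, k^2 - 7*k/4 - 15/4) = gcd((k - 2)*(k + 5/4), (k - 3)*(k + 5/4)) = k + 5/4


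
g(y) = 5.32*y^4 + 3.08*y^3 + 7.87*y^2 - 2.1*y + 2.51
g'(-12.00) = -35632.26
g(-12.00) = 106154.27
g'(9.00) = 16401.12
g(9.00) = 37770.92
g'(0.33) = 4.87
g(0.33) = 2.85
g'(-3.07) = -579.06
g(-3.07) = 466.58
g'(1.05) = 49.25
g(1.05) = 19.01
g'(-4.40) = -1705.19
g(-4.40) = 1895.73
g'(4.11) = 1696.07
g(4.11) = 1858.68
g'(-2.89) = -484.06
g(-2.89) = 371.08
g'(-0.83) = -20.97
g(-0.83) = 10.44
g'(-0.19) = -4.90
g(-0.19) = 3.18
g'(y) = 21.28*y^3 + 9.24*y^2 + 15.74*y - 2.1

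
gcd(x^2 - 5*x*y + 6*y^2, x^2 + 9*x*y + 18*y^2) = 1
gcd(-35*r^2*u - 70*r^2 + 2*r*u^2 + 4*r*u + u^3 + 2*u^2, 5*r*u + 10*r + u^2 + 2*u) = u + 2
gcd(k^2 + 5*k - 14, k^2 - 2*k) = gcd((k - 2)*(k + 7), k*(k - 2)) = k - 2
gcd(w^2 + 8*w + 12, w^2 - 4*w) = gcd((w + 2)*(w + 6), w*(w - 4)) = 1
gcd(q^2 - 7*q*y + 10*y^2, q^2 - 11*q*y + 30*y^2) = -q + 5*y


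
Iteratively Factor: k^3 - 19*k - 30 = (k + 3)*(k^2 - 3*k - 10) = (k + 2)*(k + 3)*(k - 5)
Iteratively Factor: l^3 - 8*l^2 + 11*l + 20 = (l + 1)*(l^2 - 9*l + 20) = (l - 4)*(l + 1)*(l - 5)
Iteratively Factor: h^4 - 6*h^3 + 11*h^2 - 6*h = (h - 1)*(h^3 - 5*h^2 + 6*h) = (h - 2)*(h - 1)*(h^2 - 3*h) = (h - 3)*(h - 2)*(h - 1)*(h)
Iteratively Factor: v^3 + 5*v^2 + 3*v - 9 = (v + 3)*(v^2 + 2*v - 3) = (v + 3)^2*(v - 1)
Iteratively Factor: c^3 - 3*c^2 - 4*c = (c + 1)*(c^2 - 4*c) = c*(c + 1)*(c - 4)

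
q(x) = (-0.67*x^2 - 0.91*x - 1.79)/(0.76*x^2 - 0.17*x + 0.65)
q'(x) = (0.17 - 1.52*x)*(-0.67*x^2 - 0.91*x - 1.79)/(0.76*x^2 - 0.17*x + 0.65)^2 + (-1.34*x - 0.91)/(0.76*x^2 - 0.17*x + 0.65) = (0.8055*x^2 + 1.8498*x - 0.8958)/(0.5776*x^4 - 0.2584*x^3 + 1.0169*x^2 - 0.221*x + 0.4225)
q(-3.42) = -0.64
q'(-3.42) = 0.02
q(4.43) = -1.28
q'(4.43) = 0.11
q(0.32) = -3.19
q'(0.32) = -0.49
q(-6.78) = -0.72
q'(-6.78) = 0.02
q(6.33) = -1.15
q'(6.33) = 0.05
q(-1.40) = -0.77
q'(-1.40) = -0.34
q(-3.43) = -0.64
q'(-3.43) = 0.02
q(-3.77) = -0.65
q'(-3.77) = 0.02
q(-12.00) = -0.78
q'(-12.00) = 0.01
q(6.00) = -1.16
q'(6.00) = 0.05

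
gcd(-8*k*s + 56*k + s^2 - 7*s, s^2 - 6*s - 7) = s - 7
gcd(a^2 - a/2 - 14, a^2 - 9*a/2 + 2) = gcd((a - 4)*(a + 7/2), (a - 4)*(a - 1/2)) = a - 4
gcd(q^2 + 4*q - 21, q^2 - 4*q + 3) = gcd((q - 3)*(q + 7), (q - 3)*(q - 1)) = q - 3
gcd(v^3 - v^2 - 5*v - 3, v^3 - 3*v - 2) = v^2 + 2*v + 1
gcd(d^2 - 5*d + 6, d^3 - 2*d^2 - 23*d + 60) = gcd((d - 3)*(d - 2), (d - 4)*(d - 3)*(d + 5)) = d - 3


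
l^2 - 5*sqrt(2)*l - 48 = (l - 8*sqrt(2))*(l + 3*sqrt(2))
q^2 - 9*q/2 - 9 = (q - 6)*(q + 3/2)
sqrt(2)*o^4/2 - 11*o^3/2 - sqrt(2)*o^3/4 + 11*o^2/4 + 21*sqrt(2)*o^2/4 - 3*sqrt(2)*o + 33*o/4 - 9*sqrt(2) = (o - 3/2)*(o - 4*sqrt(2))*(o - 3*sqrt(2)/2)*(sqrt(2)*o/2 + sqrt(2)/2)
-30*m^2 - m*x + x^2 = (-6*m + x)*(5*m + x)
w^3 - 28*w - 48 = (w - 6)*(w + 2)*(w + 4)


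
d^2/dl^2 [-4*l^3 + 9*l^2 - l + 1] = 18 - 24*l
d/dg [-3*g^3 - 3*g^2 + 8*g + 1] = -9*g^2 - 6*g + 8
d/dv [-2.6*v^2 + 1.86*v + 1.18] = 1.86 - 5.2*v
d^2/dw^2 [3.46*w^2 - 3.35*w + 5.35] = 6.92000000000000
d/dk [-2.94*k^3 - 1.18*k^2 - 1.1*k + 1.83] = -8.82*k^2 - 2.36*k - 1.1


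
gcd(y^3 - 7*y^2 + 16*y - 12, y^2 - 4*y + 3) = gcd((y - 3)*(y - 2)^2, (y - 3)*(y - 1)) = y - 3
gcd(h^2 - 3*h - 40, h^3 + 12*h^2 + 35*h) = h + 5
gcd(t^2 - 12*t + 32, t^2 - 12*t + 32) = t^2 - 12*t + 32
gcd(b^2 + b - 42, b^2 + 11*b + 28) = b + 7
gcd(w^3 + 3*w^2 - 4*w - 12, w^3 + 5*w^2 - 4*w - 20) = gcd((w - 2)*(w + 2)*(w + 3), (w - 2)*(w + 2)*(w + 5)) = w^2 - 4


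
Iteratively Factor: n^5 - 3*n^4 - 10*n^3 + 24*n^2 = (n + 3)*(n^4 - 6*n^3 + 8*n^2) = n*(n + 3)*(n^3 - 6*n^2 + 8*n) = n*(n - 4)*(n + 3)*(n^2 - 2*n) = n^2*(n - 4)*(n + 3)*(n - 2)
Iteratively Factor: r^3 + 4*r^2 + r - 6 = (r - 1)*(r^2 + 5*r + 6) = (r - 1)*(r + 2)*(r + 3)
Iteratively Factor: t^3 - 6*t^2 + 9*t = (t - 3)*(t^2 - 3*t) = (t - 3)^2*(t)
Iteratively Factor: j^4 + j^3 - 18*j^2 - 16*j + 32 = (j + 2)*(j^3 - j^2 - 16*j + 16) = (j - 1)*(j + 2)*(j^2 - 16) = (j - 4)*(j - 1)*(j + 2)*(j + 4)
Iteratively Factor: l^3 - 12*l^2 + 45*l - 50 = (l - 2)*(l^2 - 10*l + 25) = (l - 5)*(l - 2)*(l - 5)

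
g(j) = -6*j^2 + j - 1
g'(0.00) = 1.00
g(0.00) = -1.00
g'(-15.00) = 181.00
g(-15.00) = -1366.00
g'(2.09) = -24.08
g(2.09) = -25.12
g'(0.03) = 0.64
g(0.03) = -0.98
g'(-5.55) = 67.60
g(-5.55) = -191.36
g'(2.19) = -25.28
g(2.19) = -27.59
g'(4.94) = -58.28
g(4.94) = -142.48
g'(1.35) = -15.20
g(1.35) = -10.58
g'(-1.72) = 21.64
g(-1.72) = -20.47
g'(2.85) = -33.20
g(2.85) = -46.88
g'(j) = 1 - 12*j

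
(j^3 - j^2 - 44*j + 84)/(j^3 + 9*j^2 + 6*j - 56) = (j - 6)/(j + 4)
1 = 1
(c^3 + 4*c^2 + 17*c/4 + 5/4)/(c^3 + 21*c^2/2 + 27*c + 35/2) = (c + 1/2)/(c + 7)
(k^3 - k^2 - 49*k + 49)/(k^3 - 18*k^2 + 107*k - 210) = (k^2 + 6*k - 7)/(k^2 - 11*k + 30)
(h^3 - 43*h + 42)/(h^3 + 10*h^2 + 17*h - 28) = (h - 6)/(h + 4)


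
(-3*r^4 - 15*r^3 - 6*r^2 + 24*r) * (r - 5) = -3*r^5 + 69*r^3 + 54*r^2 - 120*r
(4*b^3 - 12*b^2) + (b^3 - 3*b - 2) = 5*b^3 - 12*b^2 - 3*b - 2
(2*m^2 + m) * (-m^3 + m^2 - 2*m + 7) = -2*m^5 + m^4 - 3*m^3 + 12*m^2 + 7*m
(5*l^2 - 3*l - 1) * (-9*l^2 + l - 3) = -45*l^4 + 32*l^3 - 9*l^2 + 8*l + 3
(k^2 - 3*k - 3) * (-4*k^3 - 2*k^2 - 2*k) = -4*k^5 + 10*k^4 + 16*k^3 + 12*k^2 + 6*k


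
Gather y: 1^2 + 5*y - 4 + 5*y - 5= 10*y - 8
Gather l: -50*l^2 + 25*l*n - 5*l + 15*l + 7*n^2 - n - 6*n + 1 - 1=-50*l^2 + l*(25*n + 10) + 7*n^2 - 7*n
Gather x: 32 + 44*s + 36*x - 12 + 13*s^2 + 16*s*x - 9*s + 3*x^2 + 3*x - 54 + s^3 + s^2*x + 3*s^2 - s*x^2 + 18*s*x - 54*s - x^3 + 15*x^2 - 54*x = s^3 + 16*s^2 - 19*s - x^3 + x^2*(18 - s) + x*(s^2 + 34*s - 15) - 34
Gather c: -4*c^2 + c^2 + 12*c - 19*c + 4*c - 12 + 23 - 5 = -3*c^2 - 3*c + 6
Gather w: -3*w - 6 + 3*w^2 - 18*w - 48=3*w^2 - 21*w - 54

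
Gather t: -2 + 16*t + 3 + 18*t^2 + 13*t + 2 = 18*t^2 + 29*t + 3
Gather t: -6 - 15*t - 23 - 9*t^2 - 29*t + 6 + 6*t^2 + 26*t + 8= -3*t^2 - 18*t - 15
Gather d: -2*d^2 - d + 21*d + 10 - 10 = -2*d^2 + 20*d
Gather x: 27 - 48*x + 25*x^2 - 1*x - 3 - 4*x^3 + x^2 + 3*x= -4*x^3 + 26*x^2 - 46*x + 24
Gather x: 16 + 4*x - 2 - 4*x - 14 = 0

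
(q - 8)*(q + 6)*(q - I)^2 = q^4 - 2*q^3 - 2*I*q^3 - 49*q^2 + 4*I*q^2 + 2*q + 96*I*q + 48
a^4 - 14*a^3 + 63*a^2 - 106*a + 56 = (a - 7)*(a - 4)*(a - 2)*(a - 1)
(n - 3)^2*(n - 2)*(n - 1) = n^4 - 9*n^3 + 29*n^2 - 39*n + 18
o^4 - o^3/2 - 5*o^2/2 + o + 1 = (o - 1)*(o + 1/2)*(o - sqrt(2))*(o + sqrt(2))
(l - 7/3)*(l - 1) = l^2 - 10*l/3 + 7/3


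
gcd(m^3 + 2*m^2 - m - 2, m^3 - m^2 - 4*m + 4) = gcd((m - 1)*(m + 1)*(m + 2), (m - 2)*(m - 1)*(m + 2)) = m^2 + m - 2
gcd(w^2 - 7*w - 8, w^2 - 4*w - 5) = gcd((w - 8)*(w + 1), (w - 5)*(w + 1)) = w + 1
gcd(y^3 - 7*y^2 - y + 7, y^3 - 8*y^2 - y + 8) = y^2 - 1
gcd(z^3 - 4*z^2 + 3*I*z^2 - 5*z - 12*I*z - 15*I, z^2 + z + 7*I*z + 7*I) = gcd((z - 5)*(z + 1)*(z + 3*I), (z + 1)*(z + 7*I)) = z + 1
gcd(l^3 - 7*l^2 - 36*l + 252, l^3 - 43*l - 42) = l^2 - l - 42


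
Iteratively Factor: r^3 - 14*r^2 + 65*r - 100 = (r - 5)*(r^2 - 9*r + 20) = (r - 5)*(r - 4)*(r - 5)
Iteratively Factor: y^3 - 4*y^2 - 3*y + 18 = (y - 3)*(y^2 - y - 6) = (y - 3)*(y + 2)*(y - 3)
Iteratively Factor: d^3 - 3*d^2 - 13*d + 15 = (d - 1)*(d^2 - 2*d - 15) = (d - 1)*(d + 3)*(d - 5)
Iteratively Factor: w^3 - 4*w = (w + 2)*(w^2 - 2*w) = (w - 2)*(w + 2)*(w)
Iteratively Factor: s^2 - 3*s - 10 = (s + 2)*(s - 5)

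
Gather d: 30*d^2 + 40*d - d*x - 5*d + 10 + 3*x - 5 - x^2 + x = 30*d^2 + d*(35 - x) - x^2 + 4*x + 5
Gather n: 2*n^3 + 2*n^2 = 2*n^3 + 2*n^2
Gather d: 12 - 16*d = 12 - 16*d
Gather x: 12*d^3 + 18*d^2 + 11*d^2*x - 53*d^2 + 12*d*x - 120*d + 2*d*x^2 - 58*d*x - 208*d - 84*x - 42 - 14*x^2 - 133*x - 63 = 12*d^3 - 35*d^2 - 328*d + x^2*(2*d - 14) + x*(11*d^2 - 46*d - 217) - 105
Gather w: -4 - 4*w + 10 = 6 - 4*w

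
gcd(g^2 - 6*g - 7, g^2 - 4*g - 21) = g - 7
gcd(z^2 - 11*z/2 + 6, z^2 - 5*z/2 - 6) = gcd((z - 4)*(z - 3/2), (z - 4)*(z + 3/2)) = z - 4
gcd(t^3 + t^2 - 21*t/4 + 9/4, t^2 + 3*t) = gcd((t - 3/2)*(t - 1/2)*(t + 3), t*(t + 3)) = t + 3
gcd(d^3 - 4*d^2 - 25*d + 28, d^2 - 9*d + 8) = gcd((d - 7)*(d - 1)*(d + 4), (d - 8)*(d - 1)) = d - 1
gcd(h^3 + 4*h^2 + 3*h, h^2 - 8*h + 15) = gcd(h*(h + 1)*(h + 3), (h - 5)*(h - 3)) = 1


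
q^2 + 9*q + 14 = (q + 2)*(q + 7)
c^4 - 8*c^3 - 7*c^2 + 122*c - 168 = (c - 7)*(c - 3)*(c - 2)*(c + 4)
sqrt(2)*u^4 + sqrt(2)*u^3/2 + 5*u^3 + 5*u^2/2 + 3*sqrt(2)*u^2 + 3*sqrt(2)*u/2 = u*(u + sqrt(2))*(u + 3*sqrt(2)/2)*(sqrt(2)*u + sqrt(2)/2)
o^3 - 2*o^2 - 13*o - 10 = (o - 5)*(o + 1)*(o + 2)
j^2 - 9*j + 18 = (j - 6)*(j - 3)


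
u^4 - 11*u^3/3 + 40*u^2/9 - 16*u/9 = u*(u - 4/3)^2*(u - 1)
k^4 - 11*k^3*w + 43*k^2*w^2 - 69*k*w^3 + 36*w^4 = (k - 4*w)*(k - 3*w)^2*(k - w)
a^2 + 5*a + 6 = (a + 2)*(a + 3)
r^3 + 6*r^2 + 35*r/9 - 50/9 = (r - 2/3)*(r + 5/3)*(r + 5)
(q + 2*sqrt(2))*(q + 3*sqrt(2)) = q^2 + 5*sqrt(2)*q + 12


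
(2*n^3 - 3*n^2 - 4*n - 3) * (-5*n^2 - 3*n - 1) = -10*n^5 + 9*n^4 + 27*n^3 + 30*n^2 + 13*n + 3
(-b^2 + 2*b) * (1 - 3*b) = 3*b^3 - 7*b^2 + 2*b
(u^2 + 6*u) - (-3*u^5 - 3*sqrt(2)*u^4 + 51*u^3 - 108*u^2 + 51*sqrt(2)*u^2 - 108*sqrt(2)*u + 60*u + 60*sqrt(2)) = 3*u^5 + 3*sqrt(2)*u^4 - 51*u^3 - 51*sqrt(2)*u^2 + 109*u^2 - 54*u + 108*sqrt(2)*u - 60*sqrt(2)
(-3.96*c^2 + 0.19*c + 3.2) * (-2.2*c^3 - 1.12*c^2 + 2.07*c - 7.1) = 8.712*c^5 + 4.0172*c^4 - 15.45*c^3 + 24.9253*c^2 + 5.275*c - 22.72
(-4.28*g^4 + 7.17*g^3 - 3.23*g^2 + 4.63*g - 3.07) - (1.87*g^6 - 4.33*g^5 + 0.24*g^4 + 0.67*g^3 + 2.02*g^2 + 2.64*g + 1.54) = -1.87*g^6 + 4.33*g^5 - 4.52*g^4 + 6.5*g^3 - 5.25*g^2 + 1.99*g - 4.61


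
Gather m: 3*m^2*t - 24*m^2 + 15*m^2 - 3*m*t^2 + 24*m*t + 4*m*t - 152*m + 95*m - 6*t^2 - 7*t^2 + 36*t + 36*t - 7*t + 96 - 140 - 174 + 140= m^2*(3*t - 9) + m*(-3*t^2 + 28*t - 57) - 13*t^2 + 65*t - 78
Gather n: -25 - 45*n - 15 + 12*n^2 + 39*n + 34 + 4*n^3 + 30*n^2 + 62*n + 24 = 4*n^3 + 42*n^2 + 56*n + 18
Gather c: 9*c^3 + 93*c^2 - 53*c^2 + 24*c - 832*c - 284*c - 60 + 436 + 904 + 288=9*c^3 + 40*c^2 - 1092*c + 1568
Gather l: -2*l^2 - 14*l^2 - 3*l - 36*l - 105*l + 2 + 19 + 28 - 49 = -16*l^2 - 144*l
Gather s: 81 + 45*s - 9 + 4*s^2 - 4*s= 4*s^2 + 41*s + 72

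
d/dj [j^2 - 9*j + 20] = 2*j - 9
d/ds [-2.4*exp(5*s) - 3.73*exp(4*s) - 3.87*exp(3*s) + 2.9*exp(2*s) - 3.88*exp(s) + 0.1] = (-12.0*exp(4*s) - 14.92*exp(3*s) - 11.61*exp(2*s) + 5.8*exp(s) - 3.88)*exp(s)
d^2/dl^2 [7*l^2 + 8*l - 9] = 14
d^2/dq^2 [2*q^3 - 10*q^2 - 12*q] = 12*q - 20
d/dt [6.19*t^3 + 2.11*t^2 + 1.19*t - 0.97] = 18.57*t^2 + 4.22*t + 1.19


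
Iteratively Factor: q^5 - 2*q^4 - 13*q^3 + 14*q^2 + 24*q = (q)*(q^4 - 2*q^3 - 13*q^2 + 14*q + 24) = q*(q - 2)*(q^3 - 13*q - 12) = q*(q - 2)*(q + 1)*(q^2 - q - 12) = q*(q - 2)*(q + 1)*(q + 3)*(q - 4)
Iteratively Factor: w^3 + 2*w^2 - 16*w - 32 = (w + 2)*(w^2 - 16) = (w + 2)*(w + 4)*(w - 4)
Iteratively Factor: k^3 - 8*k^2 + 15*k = (k - 5)*(k^2 - 3*k) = k*(k - 5)*(k - 3)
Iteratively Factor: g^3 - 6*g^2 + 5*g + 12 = (g - 3)*(g^2 - 3*g - 4) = (g - 3)*(g + 1)*(g - 4)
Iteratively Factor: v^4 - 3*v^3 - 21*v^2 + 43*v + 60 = (v + 1)*(v^3 - 4*v^2 - 17*v + 60) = (v - 3)*(v + 1)*(v^2 - v - 20) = (v - 5)*(v - 3)*(v + 1)*(v + 4)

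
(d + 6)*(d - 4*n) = d^2 - 4*d*n + 6*d - 24*n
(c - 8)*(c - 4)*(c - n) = c^3 - c^2*n - 12*c^2 + 12*c*n + 32*c - 32*n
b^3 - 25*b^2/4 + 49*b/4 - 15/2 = (b - 3)*(b - 2)*(b - 5/4)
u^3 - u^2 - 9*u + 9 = (u - 3)*(u - 1)*(u + 3)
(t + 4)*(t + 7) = t^2 + 11*t + 28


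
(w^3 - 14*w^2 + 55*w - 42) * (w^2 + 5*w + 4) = w^5 - 9*w^4 - 11*w^3 + 177*w^2 + 10*w - 168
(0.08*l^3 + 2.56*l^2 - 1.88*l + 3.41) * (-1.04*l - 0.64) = -0.0832*l^4 - 2.7136*l^3 + 0.3168*l^2 - 2.3432*l - 2.1824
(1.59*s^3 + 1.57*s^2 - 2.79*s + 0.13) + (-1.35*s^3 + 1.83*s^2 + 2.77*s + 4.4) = 0.24*s^3 + 3.4*s^2 - 0.02*s + 4.53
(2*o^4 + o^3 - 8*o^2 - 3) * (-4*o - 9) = -8*o^5 - 22*o^4 + 23*o^3 + 72*o^2 + 12*o + 27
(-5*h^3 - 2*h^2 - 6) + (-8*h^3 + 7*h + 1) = -13*h^3 - 2*h^2 + 7*h - 5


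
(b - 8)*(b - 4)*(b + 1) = b^3 - 11*b^2 + 20*b + 32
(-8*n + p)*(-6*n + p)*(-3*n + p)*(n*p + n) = -144*n^4*p - 144*n^4 + 90*n^3*p^2 + 90*n^3*p - 17*n^2*p^3 - 17*n^2*p^2 + n*p^4 + n*p^3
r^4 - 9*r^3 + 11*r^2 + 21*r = r*(r - 7)*(r - 3)*(r + 1)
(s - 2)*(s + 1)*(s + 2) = s^3 + s^2 - 4*s - 4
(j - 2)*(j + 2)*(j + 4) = j^3 + 4*j^2 - 4*j - 16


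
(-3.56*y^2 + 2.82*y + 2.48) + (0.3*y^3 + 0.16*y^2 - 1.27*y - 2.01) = 0.3*y^3 - 3.4*y^2 + 1.55*y + 0.47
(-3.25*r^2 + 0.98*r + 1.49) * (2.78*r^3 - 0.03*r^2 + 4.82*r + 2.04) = -9.035*r^5 + 2.8219*r^4 - 11.5522*r^3 - 1.9511*r^2 + 9.181*r + 3.0396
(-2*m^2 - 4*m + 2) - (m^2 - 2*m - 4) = -3*m^2 - 2*m + 6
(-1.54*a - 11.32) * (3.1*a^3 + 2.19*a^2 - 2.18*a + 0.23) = -4.774*a^4 - 38.4646*a^3 - 21.4336*a^2 + 24.3234*a - 2.6036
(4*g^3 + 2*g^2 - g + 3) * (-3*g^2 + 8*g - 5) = -12*g^5 + 26*g^4 - g^3 - 27*g^2 + 29*g - 15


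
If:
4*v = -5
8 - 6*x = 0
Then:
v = -5/4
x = 4/3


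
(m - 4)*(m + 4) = m^2 - 16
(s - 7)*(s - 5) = s^2 - 12*s + 35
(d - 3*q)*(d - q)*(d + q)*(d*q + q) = d^4*q - 3*d^3*q^2 + d^3*q - d^2*q^3 - 3*d^2*q^2 + 3*d*q^4 - d*q^3 + 3*q^4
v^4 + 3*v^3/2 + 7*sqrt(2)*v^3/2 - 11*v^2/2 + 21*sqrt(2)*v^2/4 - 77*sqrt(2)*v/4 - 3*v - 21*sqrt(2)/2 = (v - 2)*(v + 1/2)*(v + 3)*(v + 7*sqrt(2)/2)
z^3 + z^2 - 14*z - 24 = (z - 4)*(z + 2)*(z + 3)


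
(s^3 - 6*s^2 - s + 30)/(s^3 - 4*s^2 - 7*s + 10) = (s - 3)/(s - 1)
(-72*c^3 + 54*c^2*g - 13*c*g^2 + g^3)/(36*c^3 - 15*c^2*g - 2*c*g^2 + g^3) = (-24*c^2 + 10*c*g - g^2)/(12*c^2 - c*g - g^2)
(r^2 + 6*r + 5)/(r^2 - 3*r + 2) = (r^2 + 6*r + 5)/(r^2 - 3*r + 2)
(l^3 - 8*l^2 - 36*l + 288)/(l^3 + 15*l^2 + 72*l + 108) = (l^2 - 14*l + 48)/(l^2 + 9*l + 18)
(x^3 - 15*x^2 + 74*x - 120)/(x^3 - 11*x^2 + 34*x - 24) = (x - 5)/(x - 1)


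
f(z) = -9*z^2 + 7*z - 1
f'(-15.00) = 277.00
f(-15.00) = -2131.00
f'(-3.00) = 61.00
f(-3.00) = -103.00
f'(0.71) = -5.78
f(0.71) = -0.57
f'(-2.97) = 60.46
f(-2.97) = -101.18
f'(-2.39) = 50.02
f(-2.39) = -69.14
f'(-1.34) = 31.12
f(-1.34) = -26.54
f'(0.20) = 3.40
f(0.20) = 0.04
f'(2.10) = -30.80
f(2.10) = -25.99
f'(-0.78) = 21.04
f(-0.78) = -11.94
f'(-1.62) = 36.16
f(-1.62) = -35.96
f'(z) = 7 - 18*z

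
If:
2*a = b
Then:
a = b/2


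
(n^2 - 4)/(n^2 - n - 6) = (n - 2)/(n - 3)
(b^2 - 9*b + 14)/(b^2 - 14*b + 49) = (b - 2)/(b - 7)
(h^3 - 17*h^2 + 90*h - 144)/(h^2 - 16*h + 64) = (h^2 - 9*h + 18)/(h - 8)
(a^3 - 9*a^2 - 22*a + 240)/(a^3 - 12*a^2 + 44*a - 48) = (a^2 - 3*a - 40)/(a^2 - 6*a + 8)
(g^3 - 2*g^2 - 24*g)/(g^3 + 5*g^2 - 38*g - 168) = g/(g + 7)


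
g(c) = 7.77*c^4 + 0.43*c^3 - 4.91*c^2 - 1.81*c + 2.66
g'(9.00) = 22671.62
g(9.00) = 50881.10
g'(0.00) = -1.81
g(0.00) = 2.66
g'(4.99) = 3843.05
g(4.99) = 4742.31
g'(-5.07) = -3969.33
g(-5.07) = 4963.55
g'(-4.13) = -2128.68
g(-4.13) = 2156.68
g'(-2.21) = -309.28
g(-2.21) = 163.39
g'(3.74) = 1605.41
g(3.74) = 1469.93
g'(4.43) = 2682.05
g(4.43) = 2928.18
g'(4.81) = 3439.53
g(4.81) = 4087.33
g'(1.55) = 101.81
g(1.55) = 34.51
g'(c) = 31.08*c^3 + 1.29*c^2 - 9.82*c - 1.81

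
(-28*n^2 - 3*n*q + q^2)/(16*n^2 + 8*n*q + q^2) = (-7*n + q)/(4*n + q)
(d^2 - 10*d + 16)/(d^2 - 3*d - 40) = (d - 2)/(d + 5)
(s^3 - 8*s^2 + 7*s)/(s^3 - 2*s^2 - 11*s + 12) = s*(s - 7)/(s^2 - s - 12)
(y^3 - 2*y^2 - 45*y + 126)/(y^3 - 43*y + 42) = (y - 3)/(y - 1)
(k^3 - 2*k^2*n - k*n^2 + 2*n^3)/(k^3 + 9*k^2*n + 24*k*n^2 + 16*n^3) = (k^2 - 3*k*n + 2*n^2)/(k^2 + 8*k*n + 16*n^2)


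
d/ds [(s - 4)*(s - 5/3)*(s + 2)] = 3*s^2 - 22*s/3 - 14/3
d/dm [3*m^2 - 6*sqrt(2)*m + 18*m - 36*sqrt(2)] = 6*m - 6*sqrt(2) + 18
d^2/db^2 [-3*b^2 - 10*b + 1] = -6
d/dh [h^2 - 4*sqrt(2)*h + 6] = 2*h - 4*sqrt(2)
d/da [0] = 0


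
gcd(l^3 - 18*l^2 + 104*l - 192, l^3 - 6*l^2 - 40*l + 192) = l^2 - 12*l + 32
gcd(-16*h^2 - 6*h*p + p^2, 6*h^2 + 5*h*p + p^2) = 2*h + p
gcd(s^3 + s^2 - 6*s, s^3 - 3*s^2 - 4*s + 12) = s - 2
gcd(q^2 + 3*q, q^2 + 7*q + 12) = q + 3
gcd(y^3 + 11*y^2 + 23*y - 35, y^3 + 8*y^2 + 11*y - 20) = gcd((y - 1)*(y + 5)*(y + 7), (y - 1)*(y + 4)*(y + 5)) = y^2 + 4*y - 5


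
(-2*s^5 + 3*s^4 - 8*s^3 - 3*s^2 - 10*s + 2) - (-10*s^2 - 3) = -2*s^5 + 3*s^4 - 8*s^3 + 7*s^2 - 10*s + 5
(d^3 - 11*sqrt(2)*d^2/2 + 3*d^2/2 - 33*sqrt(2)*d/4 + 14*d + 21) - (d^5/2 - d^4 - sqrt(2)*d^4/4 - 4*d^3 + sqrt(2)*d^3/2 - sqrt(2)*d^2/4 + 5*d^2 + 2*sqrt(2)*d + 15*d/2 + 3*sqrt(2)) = -d^5/2 + sqrt(2)*d^4/4 + d^4 - sqrt(2)*d^3/2 + 5*d^3 - 21*sqrt(2)*d^2/4 - 7*d^2/2 - 41*sqrt(2)*d/4 + 13*d/2 - 3*sqrt(2) + 21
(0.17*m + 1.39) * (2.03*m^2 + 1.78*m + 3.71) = 0.3451*m^3 + 3.1243*m^2 + 3.1049*m + 5.1569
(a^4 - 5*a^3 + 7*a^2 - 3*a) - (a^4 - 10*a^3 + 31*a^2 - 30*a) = 5*a^3 - 24*a^2 + 27*a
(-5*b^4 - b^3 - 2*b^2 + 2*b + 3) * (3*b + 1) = -15*b^5 - 8*b^4 - 7*b^3 + 4*b^2 + 11*b + 3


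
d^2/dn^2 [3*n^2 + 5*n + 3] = 6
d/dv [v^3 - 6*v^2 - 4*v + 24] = 3*v^2 - 12*v - 4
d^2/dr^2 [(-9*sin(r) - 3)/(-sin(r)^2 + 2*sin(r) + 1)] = 3*(3*sin(r)^5 + 10*sin(r)^4 + 6*sin(r)^3 - 4*sin(r)^2 - 5*sin(r) + 2)/(2*sin(r) + cos(r)^2)^3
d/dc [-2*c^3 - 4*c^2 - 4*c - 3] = -6*c^2 - 8*c - 4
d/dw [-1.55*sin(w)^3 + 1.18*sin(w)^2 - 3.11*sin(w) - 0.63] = (-4.65*sin(w)^2 + 2.36*sin(w) - 3.11)*cos(w)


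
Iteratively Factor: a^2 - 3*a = (a)*(a - 3)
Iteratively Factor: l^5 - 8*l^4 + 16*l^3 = (l)*(l^4 - 8*l^3 + 16*l^2) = l*(l - 4)*(l^3 - 4*l^2) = l^2*(l - 4)*(l^2 - 4*l) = l^2*(l - 4)^2*(l)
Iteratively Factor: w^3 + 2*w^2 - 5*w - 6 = (w + 1)*(w^2 + w - 6) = (w + 1)*(w + 3)*(w - 2)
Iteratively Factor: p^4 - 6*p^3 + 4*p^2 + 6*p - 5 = (p - 1)*(p^3 - 5*p^2 - p + 5) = (p - 1)^2*(p^2 - 4*p - 5) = (p - 1)^2*(p + 1)*(p - 5)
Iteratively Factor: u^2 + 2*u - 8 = (u + 4)*(u - 2)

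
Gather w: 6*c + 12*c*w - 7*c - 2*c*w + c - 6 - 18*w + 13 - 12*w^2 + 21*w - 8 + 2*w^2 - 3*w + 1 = 10*c*w - 10*w^2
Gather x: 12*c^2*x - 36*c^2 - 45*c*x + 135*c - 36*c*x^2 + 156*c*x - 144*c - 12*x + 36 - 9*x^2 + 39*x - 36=-36*c^2 - 9*c + x^2*(-36*c - 9) + x*(12*c^2 + 111*c + 27)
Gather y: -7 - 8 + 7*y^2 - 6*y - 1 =7*y^2 - 6*y - 16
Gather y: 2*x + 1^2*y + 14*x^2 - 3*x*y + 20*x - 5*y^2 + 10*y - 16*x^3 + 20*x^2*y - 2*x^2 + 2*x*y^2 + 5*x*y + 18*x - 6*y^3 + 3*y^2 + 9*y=-16*x^3 + 12*x^2 + 40*x - 6*y^3 + y^2*(2*x - 2) + y*(20*x^2 + 2*x + 20)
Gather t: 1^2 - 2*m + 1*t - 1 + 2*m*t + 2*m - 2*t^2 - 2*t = -2*t^2 + t*(2*m - 1)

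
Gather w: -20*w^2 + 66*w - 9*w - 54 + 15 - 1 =-20*w^2 + 57*w - 40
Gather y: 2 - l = 2 - l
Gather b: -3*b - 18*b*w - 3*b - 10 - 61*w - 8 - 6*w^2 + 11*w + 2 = b*(-18*w - 6) - 6*w^2 - 50*w - 16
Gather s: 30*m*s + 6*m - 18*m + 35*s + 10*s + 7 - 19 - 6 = -12*m + s*(30*m + 45) - 18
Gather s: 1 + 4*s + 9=4*s + 10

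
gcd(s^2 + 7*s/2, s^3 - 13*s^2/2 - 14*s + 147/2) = s + 7/2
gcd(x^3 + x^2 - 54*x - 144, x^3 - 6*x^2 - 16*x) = x - 8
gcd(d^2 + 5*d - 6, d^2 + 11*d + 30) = d + 6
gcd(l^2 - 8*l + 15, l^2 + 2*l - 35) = l - 5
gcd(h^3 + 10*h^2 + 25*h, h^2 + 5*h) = h^2 + 5*h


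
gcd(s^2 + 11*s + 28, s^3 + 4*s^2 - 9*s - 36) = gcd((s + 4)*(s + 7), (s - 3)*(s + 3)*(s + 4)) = s + 4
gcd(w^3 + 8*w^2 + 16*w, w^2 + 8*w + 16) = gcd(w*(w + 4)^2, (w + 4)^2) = w^2 + 8*w + 16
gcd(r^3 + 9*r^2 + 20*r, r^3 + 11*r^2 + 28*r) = r^2 + 4*r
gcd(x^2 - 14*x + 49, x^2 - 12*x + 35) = x - 7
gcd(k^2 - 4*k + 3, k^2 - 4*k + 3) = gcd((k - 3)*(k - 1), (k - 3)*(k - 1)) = k^2 - 4*k + 3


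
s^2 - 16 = (s - 4)*(s + 4)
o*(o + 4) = o^2 + 4*o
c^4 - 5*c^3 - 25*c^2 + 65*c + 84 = (c - 7)*(c - 3)*(c + 1)*(c + 4)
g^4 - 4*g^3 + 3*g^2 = g^2*(g - 3)*(g - 1)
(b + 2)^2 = b^2 + 4*b + 4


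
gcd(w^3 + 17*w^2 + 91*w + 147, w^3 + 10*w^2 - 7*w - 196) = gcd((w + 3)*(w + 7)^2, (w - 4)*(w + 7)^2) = w^2 + 14*w + 49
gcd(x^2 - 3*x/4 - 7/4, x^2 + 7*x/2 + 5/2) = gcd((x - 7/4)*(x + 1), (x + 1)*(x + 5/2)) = x + 1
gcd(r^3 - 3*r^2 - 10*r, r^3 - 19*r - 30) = r^2 - 3*r - 10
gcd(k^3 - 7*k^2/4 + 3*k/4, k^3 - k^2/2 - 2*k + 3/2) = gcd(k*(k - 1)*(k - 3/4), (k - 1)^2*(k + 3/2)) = k - 1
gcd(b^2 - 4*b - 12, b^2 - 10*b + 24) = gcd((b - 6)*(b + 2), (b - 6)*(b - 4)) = b - 6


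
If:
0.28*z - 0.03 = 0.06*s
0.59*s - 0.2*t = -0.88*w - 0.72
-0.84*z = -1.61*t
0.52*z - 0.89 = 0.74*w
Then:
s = 0.40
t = 0.10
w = -1.07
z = 0.19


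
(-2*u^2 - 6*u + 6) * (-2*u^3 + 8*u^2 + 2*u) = 4*u^5 - 4*u^4 - 64*u^3 + 36*u^2 + 12*u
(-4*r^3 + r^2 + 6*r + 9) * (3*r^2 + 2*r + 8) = -12*r^5 - 5*r^4 - 12*r^3 + 47*r^2 + 66*r + 72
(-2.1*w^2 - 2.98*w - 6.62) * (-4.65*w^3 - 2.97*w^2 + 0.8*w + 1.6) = 9.765*w^5 + 20.094*w^4 + 37.9536*w^3 + 13.9174*w^2 - 10.064*w - 10.592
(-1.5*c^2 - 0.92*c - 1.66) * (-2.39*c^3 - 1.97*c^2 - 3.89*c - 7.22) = 3.585*c^5 + 5.1538*c^4 + 11.6148*c^3 + 17.679*c^2 + 13.0998*c + 11.9852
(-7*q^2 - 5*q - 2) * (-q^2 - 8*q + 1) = 7*q^4 + 61*q^3 + 35*q^2 + 11*q - 2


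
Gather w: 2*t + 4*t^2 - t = 4*t^2 + t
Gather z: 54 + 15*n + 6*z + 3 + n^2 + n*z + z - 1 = n^2 + 15*n + z*(n + 7) + 56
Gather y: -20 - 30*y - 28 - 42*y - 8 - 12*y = -84*y - 56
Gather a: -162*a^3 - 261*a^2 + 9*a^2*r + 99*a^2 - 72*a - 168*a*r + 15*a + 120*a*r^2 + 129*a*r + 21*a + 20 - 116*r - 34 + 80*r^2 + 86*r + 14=-162*a^3 + a^2*(9*r - 162) + a*(120*r^2 - 39*r - 36) + 80*r^2 - 30*r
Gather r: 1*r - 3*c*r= r*(1 - 3*c)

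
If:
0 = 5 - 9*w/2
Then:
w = 10/9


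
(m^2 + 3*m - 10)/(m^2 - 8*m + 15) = (m^2 + 3*m - 10)/(m^2 - 8*m + 15)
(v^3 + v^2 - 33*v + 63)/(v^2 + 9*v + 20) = (v^3 + v^2 - 33*v + 63)/(v^2 + 9*v + 20)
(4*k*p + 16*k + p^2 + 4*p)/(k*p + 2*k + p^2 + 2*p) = (4*k*p + 16*k + p^2 + 4*p)/(k*p + 2*k + p^2 + 2*p)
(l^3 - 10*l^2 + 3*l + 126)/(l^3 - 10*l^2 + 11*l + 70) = (l^2 - 3*l - 18)/(l^2 - 3*l - 10)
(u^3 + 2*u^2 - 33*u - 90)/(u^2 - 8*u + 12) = (u^2 + 8*u + 15)/(u - 2)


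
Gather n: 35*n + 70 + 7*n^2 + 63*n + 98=7*n^2 + 98*n + 168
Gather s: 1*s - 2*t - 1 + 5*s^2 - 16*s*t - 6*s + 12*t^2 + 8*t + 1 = 5*s^2 + s*(-16*t - 5) + 12*t^2 + 6*t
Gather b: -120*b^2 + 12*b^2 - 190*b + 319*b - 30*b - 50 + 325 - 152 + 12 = -108*b^2 + 99*b + 135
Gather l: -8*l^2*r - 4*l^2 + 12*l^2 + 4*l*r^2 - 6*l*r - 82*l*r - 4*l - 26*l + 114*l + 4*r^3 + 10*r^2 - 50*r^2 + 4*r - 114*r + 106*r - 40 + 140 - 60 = l^2*(8 - 8*r) + l*(4*r^2 - 88*r + 84) + 4*r^3 - 40*r^2 - 4*r + 40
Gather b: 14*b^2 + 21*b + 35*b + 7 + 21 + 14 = 14*b^2 + 56*b + 42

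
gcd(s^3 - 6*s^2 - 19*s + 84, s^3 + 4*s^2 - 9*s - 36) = s^2 + s - 12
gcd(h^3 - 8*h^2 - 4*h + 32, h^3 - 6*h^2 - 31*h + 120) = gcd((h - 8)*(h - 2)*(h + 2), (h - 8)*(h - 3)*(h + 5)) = h - 8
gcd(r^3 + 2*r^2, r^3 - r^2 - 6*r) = r^2 + 2*r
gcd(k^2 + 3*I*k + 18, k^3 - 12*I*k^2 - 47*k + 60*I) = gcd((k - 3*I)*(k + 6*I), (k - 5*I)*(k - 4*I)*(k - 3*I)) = k - 3*I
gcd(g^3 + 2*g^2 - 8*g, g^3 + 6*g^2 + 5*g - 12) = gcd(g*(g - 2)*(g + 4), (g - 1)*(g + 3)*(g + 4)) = g + 4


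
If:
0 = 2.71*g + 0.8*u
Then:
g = -0.29520295202952*u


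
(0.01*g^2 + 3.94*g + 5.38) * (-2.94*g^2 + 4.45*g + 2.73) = -0.0294*g^4 - 11.5391*g^3 + 1.7431*g^2 + 34.6972*g + 14.6874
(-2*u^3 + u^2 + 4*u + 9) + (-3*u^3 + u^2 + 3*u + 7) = -5*u^3 + 2*u^2 + 7*u + 16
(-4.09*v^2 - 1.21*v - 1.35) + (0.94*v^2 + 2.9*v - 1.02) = -3.15*v^2 + 1.69*v - 2.37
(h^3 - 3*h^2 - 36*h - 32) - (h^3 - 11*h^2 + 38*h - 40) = 8*h^2 - 74*h + 8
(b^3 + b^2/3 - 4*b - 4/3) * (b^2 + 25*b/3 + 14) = b^5 + 26*b^4/3 + 115*b^3/9 - 30*b^2 - 604*b/9 - 56/3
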